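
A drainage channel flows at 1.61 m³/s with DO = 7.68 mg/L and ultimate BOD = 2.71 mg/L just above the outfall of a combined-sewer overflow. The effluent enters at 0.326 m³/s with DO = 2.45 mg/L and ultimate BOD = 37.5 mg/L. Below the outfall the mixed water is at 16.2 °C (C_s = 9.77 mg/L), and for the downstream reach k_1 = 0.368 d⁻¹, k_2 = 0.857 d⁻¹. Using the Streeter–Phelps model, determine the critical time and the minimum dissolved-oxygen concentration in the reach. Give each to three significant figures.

Mixed DO = (1.61×7.68 + 0.326×2.45)/(1.61+0.326) = 13.16/1.936 = 6.799 mg/L.
Mixed L₀ = (1.61×2.71 + 0.326×37.5)/(1.936) = 16.59/1.936 = 8.568 mg/L.
Initial deficit D₀ = C_s − DO₀ = 9.77 − 6.799 = 2.971 mg/L.
t_c = (1/0.4890) ln[(0.857/0.368)(1 − 2.971×0.4890/(0.368×8.568))] = 2.045 × ln(1.256) = 0.4660 d.
D_c = (0.368/0.857) × 8.568 × e^(−0.368×0.4660) = 0.4294 × 8.568 × 0.8424 = 3.099 mg/L.
Minimum DO = 9.77 − 3.099 = 6.671 mg/L.

t_c ≈ 0.466 d; minimum DO ≈ 6.67 mg/L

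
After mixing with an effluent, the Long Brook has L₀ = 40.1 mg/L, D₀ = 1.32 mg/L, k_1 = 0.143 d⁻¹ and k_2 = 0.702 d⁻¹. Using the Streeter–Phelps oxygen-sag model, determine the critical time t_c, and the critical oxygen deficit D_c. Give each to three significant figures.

At the critical point dD/dt = 0, so k_1 L₀ e^(−k_1 t) = k_2 D. Substituting D(t) from the Streeter–Phelps equation and solving for t gives
t_c = ln[(k_2/k_1)(1 − D₀(k_2−k_1)/(k_1 L₀))] / (k_2−k_1).
Here k_2−k_1 = 0.5590 d⁻¹ and 1 − D₀(k_2−k_1)/(k_1 L₀) = 1 − 1.32×0.5590/(0.143×40.1) = 0.8713, so
t_c = ln(4.909 × 0.8713) / 0.5590 = 1.453 / 0.5590 = 2.600 d.
L(t_c) = L₀ e^(−k_1 t_c) = 40.1 × 0.6895 = 27.65 mg/L, and at the critical point k_2 D_c = k_1 L, so D_c = (0.143/0.702) × 27.65 = 5.632 mg/L.

t_c ≈ 2.60 d; D_c ≈ 5.63 mg/L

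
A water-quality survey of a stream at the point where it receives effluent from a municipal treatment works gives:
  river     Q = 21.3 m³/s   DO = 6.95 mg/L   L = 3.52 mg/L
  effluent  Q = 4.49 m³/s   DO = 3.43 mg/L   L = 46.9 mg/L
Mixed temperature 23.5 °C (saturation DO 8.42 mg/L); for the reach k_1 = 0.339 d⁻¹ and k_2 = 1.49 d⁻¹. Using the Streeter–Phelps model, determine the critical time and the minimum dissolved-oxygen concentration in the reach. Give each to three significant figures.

t_c ≈ 0.402 d; minimum DO ≈ 6.22 mg/L

Mixed DO = (21.3×6.95 + 4.49×3.43)/(21.3+4.49) = 163.4/25.79 = 6.337 mg/L.
Mixed L₀ = (21.3×3.52 + 4.49×46.9)/(25.79) = 285.6/25.79 = 11.07 mg/L.
Initial deficit D₀ = C_s − DO₀ = 8.42 − 6.337 = 2.083 mg/L.
t_c = (1/1.151) ln[(1.49/0.339)(1 − 2.083×1.151/(0.339×11.07))] = 0.8688 × ln(1.588) = 0.4018 d.
D_c = (0.339/1.49) × 11.07 × e^(−0.339×0.4018) = 0.2275 × 11.07 × 0.8726 = 2.198 mg/L.
Minimum DO = 8.42 − 2.198 = 6.222 mg/L.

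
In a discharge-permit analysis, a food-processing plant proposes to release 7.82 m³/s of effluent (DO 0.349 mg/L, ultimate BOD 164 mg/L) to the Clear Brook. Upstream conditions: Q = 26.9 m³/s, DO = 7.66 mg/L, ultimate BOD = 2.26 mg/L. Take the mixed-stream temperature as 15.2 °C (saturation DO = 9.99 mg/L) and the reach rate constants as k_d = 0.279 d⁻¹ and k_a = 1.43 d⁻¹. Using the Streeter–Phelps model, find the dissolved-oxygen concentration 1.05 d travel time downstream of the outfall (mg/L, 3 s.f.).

Mixed DO = (26.9×7.66 + 7.82×0.349)/(26.9+7.82) = 208.8/34.72 = 6.013 mg/L.
Mixed L₀ = (26.9×2.26 + 7.82×164)/(34.72) = 1343/34.72 = 38.69 mg/L.
Initial deficit D₀ = C_s − DO₀ = 9.99 − 6.013 = 3.977 mg/L.
D(1.05) = [0.279×38.69/(1.43−0.279)](e^(−0.279×1.05) − e^(−1.43×1.05)) + 3.977 e^(−1.43×1.05)
= 9.378 × (0.7461 − 0.2228) + 3.977 × 0.2228 = 5.793 mg/L.
DO = 9.99 − 5.793 = 4.197 mg/L.

DO ≈ 4.20 mg/L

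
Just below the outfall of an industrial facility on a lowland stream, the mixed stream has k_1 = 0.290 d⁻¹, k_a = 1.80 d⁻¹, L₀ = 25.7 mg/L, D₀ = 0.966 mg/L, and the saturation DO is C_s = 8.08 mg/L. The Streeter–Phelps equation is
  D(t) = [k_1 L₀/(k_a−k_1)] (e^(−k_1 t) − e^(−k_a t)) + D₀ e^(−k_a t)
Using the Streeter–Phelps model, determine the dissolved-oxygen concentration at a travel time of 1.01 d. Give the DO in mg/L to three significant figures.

DO ≈ 5.04 mg/L

k_1 L₀/(k_a−k_1) = 0.290×25.7/(1.80−0.290) = 7.453/1.510 = 4.936 mg/L.
e^(−k_1 t) = e^(−0.290×1.010) = 0.7461; e^(−k_a t) = e^(−1.80×1.010) = 0.1624.
D = 4.936 × (0.7461 − 0.1624) + 0.966 × 0.1624 = 2.881 + 0.1568 = 3.038 mg/L.
DO = C_s − D = 8.08 − 3.038 = 5.042 mg/L.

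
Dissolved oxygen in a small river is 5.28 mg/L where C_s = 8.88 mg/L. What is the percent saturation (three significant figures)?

% saturation = C/C_s × 100 = 5.28/8.88 × 100 = 59.5 %.

59.5 % saturation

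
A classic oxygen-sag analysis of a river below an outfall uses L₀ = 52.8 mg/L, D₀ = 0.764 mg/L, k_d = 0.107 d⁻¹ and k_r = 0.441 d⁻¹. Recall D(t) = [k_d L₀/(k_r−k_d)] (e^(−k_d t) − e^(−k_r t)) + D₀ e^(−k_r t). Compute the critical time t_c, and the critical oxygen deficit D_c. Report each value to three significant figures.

t_c ≈ 4.10 d; D_c ≈ 8.26 mg/L

t_c = [1/(k_r−k_d)] ln[(k_r/k_d)(1 − D₀(k_r−k_d)/(k_d L₀))]
= [1/(0.441−0.107)] ln[(0.441/0.107)(1 − 0.764×0.3340/(0.107×52.8))]
= (1/0.3340) ln[4.121 × 0.9548] = 2.994 × ln(3.935) = 2.994 × 1.370 = 4.102 d.
L(t_c) = L₀ e^(−k_d t_c) = 52.8 × 0.6448 = 34.04 mg/L, and at the critical point k_r D_c = k_d L, so D_c = (0.107/0.441) × 34.04 = 8.260 mg/L.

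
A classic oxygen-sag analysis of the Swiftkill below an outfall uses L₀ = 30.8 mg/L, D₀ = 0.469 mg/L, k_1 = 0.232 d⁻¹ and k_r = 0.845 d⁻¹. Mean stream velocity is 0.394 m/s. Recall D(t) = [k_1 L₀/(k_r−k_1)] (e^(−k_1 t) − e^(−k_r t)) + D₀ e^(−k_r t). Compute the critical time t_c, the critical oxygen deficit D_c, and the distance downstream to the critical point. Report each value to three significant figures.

t_c ≈ 2.04 d; D_c ≈ 5.27 mg/L; x_c ≈ 69.5 km

At the critical point dD/dt = 0, so k_1 L₀ e^(−k_1 t) = k_r D. Substituting D(t) from the Streeter–Phelps equation and solving for t gives
t_c = ln[(k_r/k_1)(1 − D₀(k_r−k_1)/(k_1 L₀))] / (k_r−k_1).
Here k_r−k_1 = 0.6130 d⁻¹ and 1 − D₀(k_r−k_1)/(k_1 L₀) = 1 − 0.469×0.6130/(0.232×30.8) = 0.9598, so
t_c = ln(3.642 × 0.9598) / 0.6130 = 1.252 / 0.6130 = 2.042 d.
L(t_c) = L₀ e^(−k_1 t_c) = 30.8 × 0.6227 = 19.18 mg/L, and at the critical point k_r D_c = k_1 L, so D_c = (0.232/0.845) × 19.18 = 5.266 mg/L.
x_c = v t_c = 0.394 m/s × 2.042 d × 86400 s/d = 69500 m ≈ 69.5 km.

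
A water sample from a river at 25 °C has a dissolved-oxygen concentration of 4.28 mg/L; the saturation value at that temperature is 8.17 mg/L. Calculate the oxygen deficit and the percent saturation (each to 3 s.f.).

D ≈ 3.89 mg/L; 52.4 % saturation

D = C_s − C = 8.17 − 4.28 = 3.89 mg/L.
% saturation = 4.28/8.17 × 100 = 52.4 %.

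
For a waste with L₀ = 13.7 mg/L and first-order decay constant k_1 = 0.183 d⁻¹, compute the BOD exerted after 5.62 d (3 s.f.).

y_t = L₀(1 − e^(−k_1 t)) = 13.7 × (1 − e^(−0.183×5.62))
= 13.7 × (1 − 0.3576) = 13.7 × 0.6424 = 8.801 mg/L.

y ≈ 8.80 mg/L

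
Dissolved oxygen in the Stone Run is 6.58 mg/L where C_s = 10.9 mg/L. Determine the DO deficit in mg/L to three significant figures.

D = C_s − C = 10.9 − 6.58 = 4.32 mg/L.

D ≈ 4.32 mg/L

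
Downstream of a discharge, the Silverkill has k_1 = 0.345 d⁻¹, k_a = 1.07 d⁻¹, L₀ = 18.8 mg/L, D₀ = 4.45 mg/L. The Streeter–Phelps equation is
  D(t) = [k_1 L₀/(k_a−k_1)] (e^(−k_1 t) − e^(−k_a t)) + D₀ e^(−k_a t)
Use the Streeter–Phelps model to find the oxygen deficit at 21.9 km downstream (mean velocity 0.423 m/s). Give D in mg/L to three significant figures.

Travel time t = x/v = 21.9 km / (0.423 m/s) = 21900 m / 0.423 m/s = 51770 s = 0.5992 d.
k_1 L₀/(k_a−k_1) = 0.345×18.8/(1.07−0.345) = 6.486/0.7250 = 8.946 mg/L.
e^(−k_1 t) = e^(−0.345×0.5992) = 0.8132; e^(−k_a t) = e^(−1.07×0.5992) = 0.5267.
D = 8.946 × (0.8132 − 0.5267) + 4.45 × 0.5267 = 2.564 + 2.344 = 4.907 mg/L.

D ≈ 4.91 mg/L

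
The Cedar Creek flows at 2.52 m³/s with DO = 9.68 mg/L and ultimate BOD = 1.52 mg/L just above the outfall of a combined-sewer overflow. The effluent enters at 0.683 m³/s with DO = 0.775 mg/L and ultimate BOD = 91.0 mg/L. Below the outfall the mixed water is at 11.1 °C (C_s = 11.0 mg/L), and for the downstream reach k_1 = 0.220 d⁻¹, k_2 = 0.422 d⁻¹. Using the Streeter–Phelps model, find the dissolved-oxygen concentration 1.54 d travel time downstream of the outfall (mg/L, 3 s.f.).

Mixed DO = (2.52×9.68 + 0.683×0.775)/(2.52+0.683) = 24.92/3.203 = 7.781 mg/L.
Mixed L₀ = (2.52×1.52 + 0.683×91.0)/(3.203) = 65.98/3.203 = 20.60 mg/L.
Initial deficit D₀ = C_s − DO₀ = 11.0 − 7.781 = 3.219 mg/L.
D(1.54) = [0.220×20.60/(0.422−0.220)](e^(−0.220×1.54) − e^(−0.422×1.54)) + 3.219 e^(−0.422×1.54)
= 22.44 × (0.7126 − 0.5221) + 3.219 × 0.5221 = 5.955 mg/L.
DO = 11.0 − 5.955 = 5.045 mg/L.

DO ≈ 5.04 mg/L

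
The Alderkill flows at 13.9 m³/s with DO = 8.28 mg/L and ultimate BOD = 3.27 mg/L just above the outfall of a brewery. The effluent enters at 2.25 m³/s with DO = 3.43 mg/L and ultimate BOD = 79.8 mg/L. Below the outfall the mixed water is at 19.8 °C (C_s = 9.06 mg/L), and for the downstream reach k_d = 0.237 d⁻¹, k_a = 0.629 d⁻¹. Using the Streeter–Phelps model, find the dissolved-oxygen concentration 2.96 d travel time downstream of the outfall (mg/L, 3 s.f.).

DO ≈ 5.97 mg/L

Mixed DO = (13.9×8.28 + 2.25×3.43)/(13.9+2.25) = 122.8/16.15 = 7.604 mg/L.
Mixed L₀ = (13.9×3.27 + 2.25×79.8)/(16.15) = 225.0/16.15 = 13.93 mg/L.
Initial deficit D₀ = C_s − DO₀ = 9.06 − 7.604 = 1.456 mg/L.
D(2.96) = [0.237×13.93/(0.629−0.237)](e^(−0.237×2.96) − e^(−0.629×2.96)) + 1.456 e^(−0.629×2.96)
= 8.423 × (0.4958 − 0.1554) + 1.456 × 0.1554 = 3.094 mg/L.
DO = 9.06 − 3.094 = 5.966 mg/L.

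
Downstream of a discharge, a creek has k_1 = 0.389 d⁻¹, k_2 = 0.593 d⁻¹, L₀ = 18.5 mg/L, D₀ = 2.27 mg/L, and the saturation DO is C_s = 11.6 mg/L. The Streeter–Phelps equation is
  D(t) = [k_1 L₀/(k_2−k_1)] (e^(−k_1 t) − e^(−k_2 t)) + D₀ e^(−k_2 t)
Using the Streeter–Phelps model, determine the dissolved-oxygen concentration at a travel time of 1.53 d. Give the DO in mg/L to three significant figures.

DO ≈ 5.47 mg/L

k_1 L₀/(k_2−k_1) = 0.389×18.5/(0.593−0.389) = 7.197/0.2040 = 35.28 mg/L.
e^(−k_1 t) = e^(−0.389×1.530) = 0.5515; e^(−k_2 t) = e^(−0.593×1.530) = 0.4036.
D = 35.28 × (0.5515 − 0.4036) + 2.27 × 0.4036 = 5.216 + 0.9162 = 6.132 mg/L.
DO = C_s − D = 11.6 − 6.132 = 5.468 mg/L.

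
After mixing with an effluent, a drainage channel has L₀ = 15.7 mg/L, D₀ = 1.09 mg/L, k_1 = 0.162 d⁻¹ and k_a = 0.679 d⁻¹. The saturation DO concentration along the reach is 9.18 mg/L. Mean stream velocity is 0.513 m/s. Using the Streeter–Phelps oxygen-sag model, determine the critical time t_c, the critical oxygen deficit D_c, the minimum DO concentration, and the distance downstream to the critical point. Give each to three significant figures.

With k_a/k_1 = 4.191 and 1 − D₀(k_a−k_1)/(k_1 L₀) = 0.7784,
t_c = ln(4.191 × 0.7784) / (0.679 − 0.162) = ln(3.263) / 0.5170 = 1.183/0.5170 = 2.287 d.
L(t_c) = L₀ e^(−k_1 t_c) = 15.7 × 0.6904 = 10.84 mg/L, and at the critical point k_a D_c = k_1 L, so D_c = (0.162/0.679) × 10.84 = 2.586 mg/L.
Minimum DO = C_s − D_c = 9.18 − 2.586 = 6.594 mg/L.
x_c = v t_c = 0.513 m/s × 2.287 d × 86400 s/d = 101400 m ≈ 101 km.

t_c ≈ 2.29 d; D_c ≈ 2.59 mg/L; min DO ≈ 6.59 mg/L; x_c ≈ 101 km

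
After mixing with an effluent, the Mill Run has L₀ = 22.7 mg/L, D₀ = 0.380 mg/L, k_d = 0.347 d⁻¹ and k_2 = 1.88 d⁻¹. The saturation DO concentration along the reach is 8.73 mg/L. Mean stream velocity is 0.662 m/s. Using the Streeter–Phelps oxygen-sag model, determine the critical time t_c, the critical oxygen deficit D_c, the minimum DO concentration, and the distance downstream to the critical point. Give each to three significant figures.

With k_2/k_d = 5.418 and 1 − D₀(k_2−k_d)/(k_d L₀) = 0.9260,
t_c = ln(5.418 × 0.9260) / (1.88 − 0.347) = ln(5.017) / 1.533 = 1.613/1.533 = 1.052 d.
L(t_c) = L₀ e^(−k_d t_c) = 22.7 × 0.6941 = 15.76 mg/L, and at the critical point k_2 D_c = k_d L, so D_c = (0.347/1.88) × 15.76 = 2.908 mg/L.
Minimum DO = C_s − D_c = 8.73 − 2.908 = 5.822 mg/L.
x_c = v t_c = 0.662 m/s × 1.052 d × 86400 s/d = 60180 m ≈ 60.2 km.

t_c ≈ 1.05 d; D_c ≈ 2.91 mg/L; min DO ≈ 5.82 mg/L; x_c ≈ 60.2 km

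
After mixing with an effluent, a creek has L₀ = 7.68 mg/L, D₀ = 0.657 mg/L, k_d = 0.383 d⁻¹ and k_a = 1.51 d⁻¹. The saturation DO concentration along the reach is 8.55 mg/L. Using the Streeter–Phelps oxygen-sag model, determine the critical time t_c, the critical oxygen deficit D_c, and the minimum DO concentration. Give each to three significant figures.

t_c = [1/(k_a−k_d)] ln[(k_a/k_d)(1 − D₀(k_a−k_d)/(k_d L₀))]
= [1/(1.51−0.383)] ln[(1.51/0.383)(1 − 0.657×1.127/(0.383×7.68))]
= (1/1.127) ln[3.943 × 0.7483] = 0.8873 × ln(2.950) = 0.8873 × 1.082 = 0.9599 d.
D_c = (k_d/k_a) L₀ e^(−k_d t_c) = (0.383/1.51) × 7.68 × e^(−0.383×0.9599) = 0.2536 × 7.68 × 0.6924 = 1.349 mg/L.
Minimum DO = C_s − D_c = 8.55 − 1.349 = 7.201 mg/L.

t_c ≈ 0.960 d; D_c ≈ 1.35 mg/L; min DO ≈ 7.20 mg/L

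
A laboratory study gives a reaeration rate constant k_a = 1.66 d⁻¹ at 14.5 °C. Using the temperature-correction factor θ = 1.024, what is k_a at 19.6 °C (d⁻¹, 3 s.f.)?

k_a ≈ 1.87 d⁻¹

k_a(T₂) = k_a(T₁) · θ^(T₂−T₁) = 1.66 × 1.024^(19.6−14.5)
= 1.66 × 1.024^5.10 = 1.66 × 1.129 = 1.873 d⁻¹.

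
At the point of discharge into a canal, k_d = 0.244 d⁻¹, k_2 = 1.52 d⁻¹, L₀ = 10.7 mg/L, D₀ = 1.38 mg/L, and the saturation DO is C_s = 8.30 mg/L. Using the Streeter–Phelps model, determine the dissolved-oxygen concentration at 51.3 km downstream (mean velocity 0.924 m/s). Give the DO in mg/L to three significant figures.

DO ≈ 6.80 mg/L

Travel time t = x/v = 51.3 km / (0.924 m/s) = 51300 m / 0.924 m/s = 55520 s = 0.6426 d.
k_d L₀/(k_2−k_d) = 0.244×10.7/(1.52−0.244) = 2.611/1.276 = 2.046 mg/L.
e^(−k_d t) = e^(−0.244×0.6426) = 0.8549; e^(−k_2 t) = e^(−1.52×0.6426) = 0.3765.
D = 2.046 × (0.8549 − 0.3765) + 1.38 × 0.3765 = 0.9787 + 0.5196 = 1.498 mg/L.
DO = C_s − D = 8.30 − 1.498 = 6.802 mg/L.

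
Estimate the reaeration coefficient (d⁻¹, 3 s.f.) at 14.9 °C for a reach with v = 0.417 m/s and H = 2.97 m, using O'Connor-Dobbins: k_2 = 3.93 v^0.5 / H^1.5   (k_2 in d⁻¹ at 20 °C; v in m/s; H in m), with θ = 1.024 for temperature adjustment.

k_2 ≈ 0.439 d⁻¹

k_2(20) = 3.93 × 0.417^0.5 / 2.97^1.5 = 3.93 × 0.6458 / 5.118 = 0.4958 d⁻¹.
k_2(14.9) = 0.4958 × 1.024^(14.9−20) = 0.4958 × 0.8861 = 0.4393 d⁻¹.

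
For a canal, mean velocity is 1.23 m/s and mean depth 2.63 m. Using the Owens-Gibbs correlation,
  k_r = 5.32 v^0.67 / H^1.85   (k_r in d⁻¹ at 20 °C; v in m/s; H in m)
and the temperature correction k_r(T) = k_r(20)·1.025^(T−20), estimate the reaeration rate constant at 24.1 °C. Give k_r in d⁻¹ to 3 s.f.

k_r(20) = 5.32 × 1.23^0.67 / 2.63^1.85 = 5.32 × 1.149 / 5.983 = 1.021 d⁻¹.
k_r(24.1) = 1.021 × 1.025^(24.1−20) = 1.021 × 1.107 = 1.130 d⁻¹.

k_r ≈ 1.13 d⁻¹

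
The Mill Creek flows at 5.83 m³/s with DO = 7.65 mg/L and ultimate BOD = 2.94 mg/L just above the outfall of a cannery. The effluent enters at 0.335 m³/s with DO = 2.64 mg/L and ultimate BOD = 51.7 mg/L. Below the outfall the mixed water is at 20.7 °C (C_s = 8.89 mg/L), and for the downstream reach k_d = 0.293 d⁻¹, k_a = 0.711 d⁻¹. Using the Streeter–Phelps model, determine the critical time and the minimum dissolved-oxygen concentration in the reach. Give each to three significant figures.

Mixed DO = (5.83×7.65 + 0.335×2.64)/(5.83+0.335) = 45.48/6.165 = 7.378 mg/L.
Mixed L₀ = (5.83×2.94 + 0.335×51.7)/(6.165) = 34.46/6.165 = 5.590 mg/L.
Initial deficit D₀ = C_s − DO₀ = 8.89 − 7.378 = 1.512 mg/L.
t_c = (1/0.4180) ln[(0.711/0.293)(1 − 1.512×0.4180/(0.293×5.590))] = 2.392 × ln(1.490) = 0.9540 d.
D_c = (0.293/0.711) × 5.590 × e^(−0.293×0.9540) = 0.4121 × 5.590 × 0.7561 = 1.742 mg/L.
Minimum DO = 8.89 − 1.742 = 7.148 mg/L.

t_c ≈ 0.954 d; minimum DO ≈ 7.15 mg/L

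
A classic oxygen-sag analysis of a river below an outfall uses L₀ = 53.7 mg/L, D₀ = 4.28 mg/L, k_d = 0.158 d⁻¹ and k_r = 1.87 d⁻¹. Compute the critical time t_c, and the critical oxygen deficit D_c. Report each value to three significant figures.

t_c ≈ 0.280 d; D_c ≈ 4.34 mg/L

t_c = [1/(k_r−k_d)] ln[(k_r/k_d)(1 − D₀(k_r−k_d)/(k_d L₀))]
= [1/(1.87−0.158)] ln[(1.87/0.158)(1 − 4.28×1.712/(0.158×53.7))]
= (1/1.712) ln[11.84 × 0.1364] = 0.5841 × ln(1.614) = 0.5841 × 0.4789 = 0.2797 d.
L(t_c) = L₀ e^(−k_d t_c) = 53.7 × 0.9568 = 51.38 mg/L, and at the critical point k_r D_c = k_d L, so D_c = (0.158/1.87) × 51.38 = 4.341 mg/L.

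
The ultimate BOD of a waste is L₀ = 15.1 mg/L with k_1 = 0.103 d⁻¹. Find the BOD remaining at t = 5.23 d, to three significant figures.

L ≈ 8.81 mg/L

L_t = L₀ e^(−k_1 t) = 15.1 × e^(−0.103×5.23) = 15.1 × 0.5835 = 8.811 mg/L.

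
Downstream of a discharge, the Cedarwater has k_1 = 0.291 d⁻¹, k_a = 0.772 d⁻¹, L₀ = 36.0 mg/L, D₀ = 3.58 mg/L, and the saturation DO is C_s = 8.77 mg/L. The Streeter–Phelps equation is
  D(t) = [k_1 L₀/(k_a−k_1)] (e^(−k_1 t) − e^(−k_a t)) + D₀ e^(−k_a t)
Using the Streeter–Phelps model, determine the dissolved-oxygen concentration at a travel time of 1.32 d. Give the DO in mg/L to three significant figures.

DO ≈ 0.506 mg/L

k_1 L₀/(k_a−k_1) = 0.291×36.0/(0.772−0.291) = 10.48/0.4810 = 21.78 mg/L.
e^(−k_1 t) = e^(−0.291×1.320) = 0.6810; e^(−k_a t) = e^(−0.772×1.320) = 0.3609.
D = 21.78 × (0.6810 − 0.3609) + 3.58 × 0.3609 = 6.972 + 1.292 = 8.264 mg/L.
DO = C_s − D = 8.77 − 8.264 = 0.5060 mg/L.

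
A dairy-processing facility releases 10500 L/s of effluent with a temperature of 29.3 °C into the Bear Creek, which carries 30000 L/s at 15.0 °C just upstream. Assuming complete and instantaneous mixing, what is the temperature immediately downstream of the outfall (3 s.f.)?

18.7 °C

Flow-weighted mixing: C = (Q_r C_r + Q_w C_w)/(Q_r + Q_w)
= (30000×15.0 + 10500×29.3)/(30000 + 10500) = 757600/40500 = 18.71 °C.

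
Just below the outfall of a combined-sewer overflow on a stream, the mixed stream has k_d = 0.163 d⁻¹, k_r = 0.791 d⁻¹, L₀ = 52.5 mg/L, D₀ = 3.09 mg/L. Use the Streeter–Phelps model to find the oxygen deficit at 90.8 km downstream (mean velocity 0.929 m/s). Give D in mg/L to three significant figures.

D ≈ 7.03 mg/L

Travel time t = x/v = 90.8 km / (0.929 m/s) = 90800 m / 0.929 m/s = 97740 s = 1.131 d.
k_d L₀/(k_r−k_d) = 0.163×52.5/(0.791−0.163) = 8.558/0.6280 = 13.63 mg/L.
e^(−k_d t) = e^(−0.163×1.131) = 0.8316; e^(−k_r t) = e^(−0.791×1.131) = 0.4087.
D = 13.63 × (0.8316 − 0.4087) + 3.09 × 0.4087 = 5.763 + 1.263 = 7.026 mg/L.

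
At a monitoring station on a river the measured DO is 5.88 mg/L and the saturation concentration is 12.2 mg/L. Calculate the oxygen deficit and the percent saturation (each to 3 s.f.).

D = C_s − C = 12.2 − 5.88 = 6.32 mg/L.
% saturation = 5.88/12.2 × 100 = 48.2 %.

D ≈ 6.32 mg/L; 48.2 % saturation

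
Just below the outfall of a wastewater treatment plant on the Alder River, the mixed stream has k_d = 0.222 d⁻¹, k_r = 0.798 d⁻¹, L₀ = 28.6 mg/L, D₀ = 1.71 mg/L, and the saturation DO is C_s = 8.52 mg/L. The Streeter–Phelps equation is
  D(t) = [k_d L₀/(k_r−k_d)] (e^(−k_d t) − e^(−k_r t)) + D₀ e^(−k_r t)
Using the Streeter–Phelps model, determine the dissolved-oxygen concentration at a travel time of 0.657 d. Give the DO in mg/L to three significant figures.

k_d L₀/(k_r−k_d) = 0.222×28.6/(0.798−0.222) = 6.349/0.5760 = 11.02 mg/L.
e^(−k_d t) = e^(−0.222×0.6570) = 0.8643; e^(−k_r t) = e^(−0.798×0.6570) = 0.5920.
D = 11.02 × (0.8643 − 0.5920) + 1.71 × 0.5920 = 3.002 + 1.012 = 4.014 mg/L.
DO = C_s − D = 8.52 − 4.014 = 4.506 mg/L.

DO ≈ 4.51 mg/L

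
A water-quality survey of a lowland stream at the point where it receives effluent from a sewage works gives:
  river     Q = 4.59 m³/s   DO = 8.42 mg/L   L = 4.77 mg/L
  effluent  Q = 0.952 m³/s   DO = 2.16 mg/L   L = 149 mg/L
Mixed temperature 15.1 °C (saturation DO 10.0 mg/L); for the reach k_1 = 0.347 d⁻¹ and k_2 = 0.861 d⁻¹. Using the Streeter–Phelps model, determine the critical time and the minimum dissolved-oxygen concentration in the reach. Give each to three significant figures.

t_c ≈ 1.49 d; minimum DO ≈ 2.90 mg/L

Mixed DO = (4.59×8.42 + 0.952×2.16)/(4.59+0.952) = 40.70/5.542 = 7.345 mg/L.
Mixed L₀ = (4.59×4.77 + 0.952×149)/(5.542) = 163.7/5.542 = 29.55 mg/L.
Initial deficit D₀ = C_s − DO₀ = 10.0 − 7.345 = 2.655 mg/L.
t_c = (1/0.5140) ln[(0.861/0.347)(1 − 2.655×0.5140/(0.347×29.55))] = 1.946 × ln(2.151) = 1.490 d.
D_c = (0.347/0.861) × 29.55 × e^(−0.347×1.490) = 0.4030 × 29.55 × 0.5963 = 7.100 mg/L.
Minimum DO = 10.0 − 7.100 = 2.900 mg/L.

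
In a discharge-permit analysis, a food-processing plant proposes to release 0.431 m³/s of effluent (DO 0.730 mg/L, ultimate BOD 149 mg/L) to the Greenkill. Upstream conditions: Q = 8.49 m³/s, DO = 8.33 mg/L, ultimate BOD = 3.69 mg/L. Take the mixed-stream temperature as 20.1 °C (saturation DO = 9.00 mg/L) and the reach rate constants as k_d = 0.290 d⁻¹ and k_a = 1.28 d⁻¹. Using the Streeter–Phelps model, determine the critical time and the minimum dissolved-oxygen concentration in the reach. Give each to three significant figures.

t_c ≈ 1.09 d; minimum DO ≈ 7.23 mg/L

Mixed DO = (8.49×8.33 + 0.431×0.730)/(8.49+0.431) = 71.04/8.921 = 7.963 mg/L.
Mixed L₀ = (8.49×3.69 + 0.431×149)/(8.921) = 95.55/8.921 = 10.71 mg/L.
Initial deficit D₀ = C_s − DO₀ = 9.00 − 7.963 = 1.037 mg/L.
t_c = (1/0.9900) ln[(1.28/0.290)(1 − 1.037×0.9900/(0.290×10.71))] = 1.010 × ln(2.955) = 1.094 d.
D_c = (0.290/1.28) × 10.71 × e^(−0.290×1.094) = 0.2266 × 10.71 × 0.7281 = 1.767 mg/L.
Minimum DO = 9.00 − 1.767 = 7.233 mg/L.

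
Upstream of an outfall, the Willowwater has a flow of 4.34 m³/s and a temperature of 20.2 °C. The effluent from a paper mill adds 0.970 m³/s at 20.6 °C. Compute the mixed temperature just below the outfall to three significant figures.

Flow-weighted mixing: C = (Q_r C_r + Q_w C_w)/(Q_r + Q_w)
= (4.34×20.2 + 0.970×20.6)/(4.34 + 0.970) = 107.6/5.310 = 20.27 °C.

20.3 °C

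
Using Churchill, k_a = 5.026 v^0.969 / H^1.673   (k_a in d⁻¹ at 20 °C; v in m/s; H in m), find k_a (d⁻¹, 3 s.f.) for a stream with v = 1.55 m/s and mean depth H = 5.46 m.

k_a ≈ 0.449 d⁻¹

k_a = 5.026 × 1.55^0.969 / 5.46^1.673 = 5.026 × 1.529 / 17.11 = 0.4491 d⁻¹.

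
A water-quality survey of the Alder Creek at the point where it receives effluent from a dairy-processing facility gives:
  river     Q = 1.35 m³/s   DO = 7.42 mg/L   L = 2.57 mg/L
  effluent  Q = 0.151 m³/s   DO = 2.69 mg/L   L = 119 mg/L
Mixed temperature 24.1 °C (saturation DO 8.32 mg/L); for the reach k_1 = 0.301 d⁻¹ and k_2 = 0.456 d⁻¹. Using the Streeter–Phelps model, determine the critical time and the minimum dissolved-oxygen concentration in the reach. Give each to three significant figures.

t_c ≈ 2.35 d; minimum DO ≈ 3.67 mg/L

Mixed DO = (1.35×7.42 + 0.151×2.69)/(1.35+0.151) = 10.42/1.501 = 6.944 mg/L.
Mixed L₀ = (1.35×2.57 + 0.151×119)/(1.501) = 21.44/1.501 = 14.28 mg/L.
Initial deficit D₀ = C_s − DO₀ = 8.32 − 6.944 = 1.376 mg/L.
t_c = (1/0.1550) ln[(0.456/0.301)(1 − 1.376×0.1550/(0.301×14.28))] = 6.452 × ln(1.440) = 2.352 d.
D_c = (0.301/0.456) × 14.28 × e^(−0.301×2.352) = 0.6601 × 14.28 × 0.4927 = 4.645 mg/L.
Minimum DO = 8.32 − 4.645 = 3.675 mg/L.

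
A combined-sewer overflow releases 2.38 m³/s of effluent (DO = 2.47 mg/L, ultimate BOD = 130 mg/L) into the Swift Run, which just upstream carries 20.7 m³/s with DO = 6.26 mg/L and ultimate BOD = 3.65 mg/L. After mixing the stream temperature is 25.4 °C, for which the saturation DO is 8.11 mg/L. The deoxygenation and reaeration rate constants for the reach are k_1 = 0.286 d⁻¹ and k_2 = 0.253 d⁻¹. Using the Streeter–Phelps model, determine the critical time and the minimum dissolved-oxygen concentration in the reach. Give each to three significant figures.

t_c ≈ 3.25 d; minimum DO ≈ 0.665 mg/L

Mixed DO = (20.7×6.26 + 2.38×2.47)/(20.7+2.38) = 135.5/23.08 = 5.869 mg/L.
Mixed L₀ = (20.7×3.65 + 2.38×130)/(23.08) = 385.0/23.08 = 16.68 mg/L.
Initial deficit D₀ = C_s − DO₀ = 8.11 − 5.869 = 2.241 mg/L.
t_c = (1/-0.03300) ln[(0.253/0.286)(1 − 2.241×-0.03300/(0.286×16.68))] = -30.30 × ln(0.8983) = 3.249 d.
D_c = (0.286/0.253) × 16.68 × e^(−0.286×3.249) = 1.130 × 16.68 × 0.3949 = 7.445 mg/L.
Minimum DO = 8.11 − 7.445 = 0.6651 mg/L.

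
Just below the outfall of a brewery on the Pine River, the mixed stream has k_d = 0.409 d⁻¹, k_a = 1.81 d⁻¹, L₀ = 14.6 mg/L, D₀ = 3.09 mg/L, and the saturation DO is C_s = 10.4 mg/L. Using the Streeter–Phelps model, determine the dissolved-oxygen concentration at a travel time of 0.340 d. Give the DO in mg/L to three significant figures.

DO ≈ 7.32 mg/L

k_d L₀/(k_a−k_d) = 0.409×14.6/(1.81−0.409) = 5.971/1.401 = 4.262 mg/L.
e^(−k_d t) = e^(−0.409×0.3400) = 0.8702; e^(−k_a t) = e^(−1.81×0.3400) = 0.5404.
D = 4.262 × (0.8702 − 0.5404) + 3.09 × 0.5404 = 1.405 + 1.670 = 3.075 mg/L.
DO = C_s − D = 10.4 − 3.075 = 7.325 mg/L.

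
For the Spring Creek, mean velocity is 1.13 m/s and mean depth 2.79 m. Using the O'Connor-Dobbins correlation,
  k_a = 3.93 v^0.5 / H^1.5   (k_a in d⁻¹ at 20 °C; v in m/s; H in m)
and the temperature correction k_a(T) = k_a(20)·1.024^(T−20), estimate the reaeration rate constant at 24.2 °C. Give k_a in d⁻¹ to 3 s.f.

k_a ≈ 0.990 d⁻¹

k_a(20) = 3.93 × 1.13^0.5 / 2.79^1.5 = 3.93 × 1.063 / 4.660 = 0.8964 d⁻¹.
k_a(24.2) = 0.8964 × 1.024^(24.2−20) = 0.8964 × 1.105 = 0.9903 d⁻¹.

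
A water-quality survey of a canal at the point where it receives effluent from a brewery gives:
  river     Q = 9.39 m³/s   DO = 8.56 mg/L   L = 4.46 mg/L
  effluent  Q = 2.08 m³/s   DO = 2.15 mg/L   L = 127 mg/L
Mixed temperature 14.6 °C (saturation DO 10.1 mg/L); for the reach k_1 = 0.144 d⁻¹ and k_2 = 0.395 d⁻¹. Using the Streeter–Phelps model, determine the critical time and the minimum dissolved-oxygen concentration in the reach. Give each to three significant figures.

t_c ≈ 3.25 d; minimum DO ≈ 4.01 mg/L

Mixed DO = (9.39×8.56 + 2.08×2.15)/(9.39+2.08) = 84.85/11.47 = 7.398 mg/L.
Mixed L₀ = (9.39×4.46 + 2.08×127)/(11.47) = 306.0/11.47 = 26.68 mg/L.
Initial deficit D₀ = C_s − DO₀ = 10.1 − 7.398 = 2.702 mg/L.
t_c = (1/0.2510) ln[(0.395/0.144)(1 − 2.702×0.2510/(0.144×26.68))] = 3.984 × ln(2.259) = 3.246 d.
D_c = (0.144/0.395) × 26.68 × e^(−0.144×3.246) = 0.3646 × 26.68 × 0.6266 = 6.095 mg/L.
Minimum DO = 10.1 − 6.095 = 4.005 mg/L.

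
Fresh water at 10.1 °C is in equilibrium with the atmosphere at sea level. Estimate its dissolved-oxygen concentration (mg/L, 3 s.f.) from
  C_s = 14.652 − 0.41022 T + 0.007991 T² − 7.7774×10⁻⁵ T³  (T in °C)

C_s = 14.652 − 0.41022×10.1 + 0.007991×10.1² − 7.7774×10⁻⁵×10.1³ = 11.24 mg/L.

C_s ≈ 11.2 mg/L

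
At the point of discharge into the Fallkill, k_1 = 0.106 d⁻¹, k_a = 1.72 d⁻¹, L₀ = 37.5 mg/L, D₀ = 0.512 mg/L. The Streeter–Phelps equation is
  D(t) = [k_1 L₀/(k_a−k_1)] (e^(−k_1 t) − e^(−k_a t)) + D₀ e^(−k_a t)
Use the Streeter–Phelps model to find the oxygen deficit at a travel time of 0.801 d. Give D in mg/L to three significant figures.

D ≈ 1.77 mg/L

k_1 L₀/(k_a−k_1) = 0.106×37.5/(1.72−0.106) = 3.975/1.614 = 2.463 mg/L.
e^(−k_1 t) = e^(−0.106×0.8010) = 0.9186; e^(−k_a t) = e^(−1.72×0.8010) = 0.2522.
D = 2.463 × (0.9186 − 0.2522) + 0.512 × 0.2522 = 1.641 + 0.1291 = 1.770 mg/L.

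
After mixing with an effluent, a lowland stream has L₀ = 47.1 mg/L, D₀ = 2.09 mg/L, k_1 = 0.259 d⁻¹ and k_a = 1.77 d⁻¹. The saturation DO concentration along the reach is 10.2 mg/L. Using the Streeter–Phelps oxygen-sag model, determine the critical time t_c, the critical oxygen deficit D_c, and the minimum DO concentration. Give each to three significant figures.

t_c = [1/(k_a−k_1)] ln[(k_a/k_1)(1 − D₀(k_a−k_1)/(k_1 L₀))]
= [1/(1.77−0.259)] ln[(1.77/0.259)(1 − 2.09×1.511/(0.259×47.1))]
= (1/1.511) ln[6.834 × 0.7411] = 0.6618 × ln(5.065) = 0.6618 × 1.622 = 1.074 d.
D_c = (k_1/k_a) L₀ e^(−k_1 t_c) = (0.259/1.77) × 47.1 × e^(−0.259×1.074) = 0.1463 × 47.1 × 0.7572 = 5.219 mg/L.
Minimum DO = C_s − D_c = 10.2 − 5.219 = 4.981 mg/L.

t_c ≈ 1.07 d; D_c ≈ 5.22 mg/L; min DO ≈ 4.98 mg/L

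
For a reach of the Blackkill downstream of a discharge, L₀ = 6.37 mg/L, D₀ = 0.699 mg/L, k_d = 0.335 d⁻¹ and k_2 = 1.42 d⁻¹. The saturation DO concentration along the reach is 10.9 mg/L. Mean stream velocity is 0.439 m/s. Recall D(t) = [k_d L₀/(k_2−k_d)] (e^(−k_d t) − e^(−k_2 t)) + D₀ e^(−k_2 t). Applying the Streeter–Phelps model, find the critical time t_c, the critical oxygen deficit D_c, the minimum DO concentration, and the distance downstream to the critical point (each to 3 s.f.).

t_c ≈ 0.926 d; D_c ≈ 1.10 mg/L; min DO ≈ 9.80 mg/L; x_c ≈ 35.1 km

At the critical point dD/dt = 0, so k_d L₀ e^(−k_d t) = k_2 D. Substituting D(t) from the Streeter–Phelps equation and solving for t gives
t_c = ln[(k_2/k_d)(1 − D₀(k_2−k_d)/(k_d L₀))] / (k_2−k_d).
Here k_2−k_d = 1.085 d⁻¹ and 1 − D₀(k_2−k_d)/(k_d L₀) = 1 − 0.699×1.085/(0.335×6.37) = 0.6446, so
t_c = ln(4.239 × 0.6446) / 1.085 = 1.005 / 1.085 = 0.9264 d.
D_c = (k_d/k_2) L₀ e^(−k_d t_c) = (0.335/1.42) × 6.37 × e^(−0.335×0.9264) = 0.2359 × 6.37 × 0.7332 = 1.102 mg/L.
Minimum DO = C_s − D_c = 10.9 − 1.102 = 9.798 mg/L.
x_c = v t_c = 0.439 m/s × 0.9264 d × 86400 s/d = 35140 m ≈ 35.1 km.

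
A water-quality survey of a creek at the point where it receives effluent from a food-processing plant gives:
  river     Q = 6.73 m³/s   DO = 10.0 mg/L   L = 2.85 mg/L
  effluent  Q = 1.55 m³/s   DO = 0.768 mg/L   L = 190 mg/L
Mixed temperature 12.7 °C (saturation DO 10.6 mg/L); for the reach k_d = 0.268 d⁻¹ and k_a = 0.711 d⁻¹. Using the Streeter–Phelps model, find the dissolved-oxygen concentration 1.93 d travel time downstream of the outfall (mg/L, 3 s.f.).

Mixed DO = (6.73×10.0 + 1.55×0.768)/(6.73+1.55) = 68.49/8.280 = 8.272 mg/L.
Mixed L₀ = (6.73×2.85 + 1.55×190)/(8.280) = 313.7/8.280 = 37.88 mg/L.
Initial deficit D₀ = C_s − DO₀ = 10.6 − 8.272 = 2.328 mg/L.
D(1.93) = [0.268×37.88/(0.711−0.268)](e^(−0.268×1.93) − e^(−0.711×1.93)) + 2.328 e^(−0.711×1.93)
= 22.92 × (0.5962 − 0.2535) + 2.328 × 0.2535 = 8.443 mg/L.
DO = 10.6 − 8.443 = 2.157 mg/L.

DO ≈ 2.16 mg/L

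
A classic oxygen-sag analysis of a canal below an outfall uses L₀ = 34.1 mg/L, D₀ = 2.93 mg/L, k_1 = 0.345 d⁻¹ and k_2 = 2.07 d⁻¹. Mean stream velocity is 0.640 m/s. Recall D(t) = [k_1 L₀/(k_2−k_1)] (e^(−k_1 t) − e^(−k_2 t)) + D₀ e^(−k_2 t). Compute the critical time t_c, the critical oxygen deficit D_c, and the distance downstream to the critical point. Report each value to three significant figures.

t_c ≈ 0.713 d; D_c ≈ 4.44 mg/L; x_c ≈ 39.4 km

t_c = [1/(k_2−k_1)] ln[(k_2/k_1)(1 − D₀(k_2−k_1)/(k_1 L₀))]
= [1/(2.07−0.345)] ln[(2.07/0.345)(1 − 2.93×1.725/(0.345×34.1))]
= (1/1.725) ln[6.000 × 0.5704] = 0.5797 × ln(3.422) = 0.5797 × 1.230 = 0.7132 d.
L(t_c) = L₀ e^(−k_1 t_c) = 34.1 × 0.7819 = 26.66 mg/L, and at the critical point k_2 D_c = k_1 L, so D_c = (0.345/2.07) × 26.66 = 4.444 mg/L.
x_c = v t_c = 0.640 m/s × 0.7132 d × 86400 s/d = 39440 m ≈ 39.4 km.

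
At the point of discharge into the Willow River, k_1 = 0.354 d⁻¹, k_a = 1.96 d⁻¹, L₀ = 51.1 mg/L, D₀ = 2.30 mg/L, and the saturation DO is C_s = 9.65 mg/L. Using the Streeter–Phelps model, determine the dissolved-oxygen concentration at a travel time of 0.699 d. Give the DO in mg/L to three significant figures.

DO ≈ 3.13 mg/L

k_1 L₀/(k_a−k_1) = 0.354×51.1/(1.96−0.354) = 18.09/1.606 = 11.26 mg/L.
e^(−k_1 t) = e^(−0.354×0.6990) = 0.7808; e^(−k_a t) = e^(−1.96×0.6990) = 0.2541.
D = 11.26 × (0.7808 − 0.2541) + 2.30 × 0.2541 = 5.933 + 0.5844 = 6.517 mg/L.
DO = C_s − D = 9.65 − 6.517 = 3.133 mg/L.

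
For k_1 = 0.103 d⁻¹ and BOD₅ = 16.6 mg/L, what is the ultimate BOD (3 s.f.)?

L₀ ≈ 41.2 mg/L

BOD₅ = L₀(1 − e^(−5k_1)) ⇒ L₀ = BOD₅ / (1 − e^(−5×0.103))
= 16.6 / (1 − 0.5975) = 16.6 / 0.4025 = 41.24 mg/L.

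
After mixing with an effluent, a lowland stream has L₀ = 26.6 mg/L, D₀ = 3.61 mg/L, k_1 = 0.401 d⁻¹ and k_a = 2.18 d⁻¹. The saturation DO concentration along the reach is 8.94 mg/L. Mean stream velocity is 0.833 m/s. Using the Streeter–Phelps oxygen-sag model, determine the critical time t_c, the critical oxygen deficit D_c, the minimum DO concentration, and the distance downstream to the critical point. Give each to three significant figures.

With k_a/k_1 = 5.436 and 1 − D₀(k_a−k_1)/(k_1 L₀) = 0.3979,
t_c = ln(5.436 × 0.3979) / (2.18 − 0.401) = ln(2.163) / 1.779 = 0.7716/1.779 = 0.4337 d.
L(t_c) = L₀ e^(−k_1 t_c) = 26.6 × 0.8404 = 22.35 mg/L, and at the critical point k_a D_c = k_1 L, so D_c = (0.401/2.18) × 22.35 = 4.112 mg/L.
Minimum DO = C_s − D_c = 8.94 − 4.112 = 4.828 mg/L.
x_c = v t_c = 0.833 m/s × 0.4337 d × 86400 s/d = 31220 m ≈ 31.2 km.

t_c ≈ 0.434 d; D_c ≈ 4.11 mg/L; min DO ≈ 4.83 mg/L; x_c ≈ 31.2 km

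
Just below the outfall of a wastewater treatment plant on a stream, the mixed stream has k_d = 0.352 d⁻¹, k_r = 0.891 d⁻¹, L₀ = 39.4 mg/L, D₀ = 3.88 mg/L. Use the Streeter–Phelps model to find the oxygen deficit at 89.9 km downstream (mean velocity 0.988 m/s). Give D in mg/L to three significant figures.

Travel time t = x/v = 89.9 km / (0.988 m/s) = 89900 m / 0.988 m/s = 90990 s = 1.053 d.
k_d L₀/(k_r−k_d) = 0.352×39.4/(0.891−0.352) = 13.87/0.5390 = 25.73 mg/L.
e^(−k_d t) = e^(−0.352×1.053) = 0.6902; e^(−k_r t) = e^(−0.891×1.053) = 0.3913.
D = 25.73 × (0.6902 − 0.3913) + 3.88 × 0.3913 = 7.693 + 1.518 = 9.211 mg/L.

D ≈ 9.21 mg/L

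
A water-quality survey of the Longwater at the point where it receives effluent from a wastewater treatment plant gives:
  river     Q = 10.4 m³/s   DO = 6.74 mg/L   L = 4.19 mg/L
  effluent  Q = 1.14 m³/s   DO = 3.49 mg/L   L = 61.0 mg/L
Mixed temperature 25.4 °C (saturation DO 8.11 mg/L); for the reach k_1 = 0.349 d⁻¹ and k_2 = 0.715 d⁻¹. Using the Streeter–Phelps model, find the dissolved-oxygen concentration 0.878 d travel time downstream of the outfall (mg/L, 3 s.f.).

Mixed DO = (10.4×6.74 + 1.14×3.49)/(10.4+1.14) = 74.07/11.54 = 6.419 mg/L.
Mixed L₀ = (10.4×4.19 + 1.14×61.0)/(11.54) = 113.1/11.54 = 9.802 mg/L.
Initial deficit D₀ = C_s − DO₀ = 8.11 − 6.419 = 1.691 mg/L.
D(0.878) = [0.349×9.802/(0.715−0.349)](e^(−0.349×0.878) − e^(−0.715×0.878)) + 1.691 e^(−0.715×0.878)
= 9.347 × (0.7361 − 0.5338) + 1.691 × 0.5338 = 2.793 mg/L.
DO = 8.11 − 2.793 = 5.317 mg/L.

DO ≈ 5.32 mg/L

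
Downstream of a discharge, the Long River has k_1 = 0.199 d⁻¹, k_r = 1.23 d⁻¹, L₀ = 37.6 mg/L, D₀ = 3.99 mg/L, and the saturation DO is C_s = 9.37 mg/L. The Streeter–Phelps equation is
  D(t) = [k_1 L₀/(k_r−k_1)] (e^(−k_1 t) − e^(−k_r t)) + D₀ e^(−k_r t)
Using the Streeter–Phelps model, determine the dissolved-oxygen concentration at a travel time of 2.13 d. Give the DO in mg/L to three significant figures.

DO ≈ 4.86 mg/L

k_1 L₀/(k_r−k_1) = 0.199×37.6/(1.23−0.199) = 7.482/1.031 = 7.257 mg/L.
e^(−k_1 t) = e^(−0.199×2.130) = 0.6545; e^(−k_r t) = e^(−1.23×2.130) = 0.07281.
D = 7.257 × (0.6545 − 0.07281) + 3.99 × 0.07281 = 4.222 + 0.2905 = 4.512 mg/L.
DO = C_s − D = 9.37 − 4.512 = 4.858 mg/L.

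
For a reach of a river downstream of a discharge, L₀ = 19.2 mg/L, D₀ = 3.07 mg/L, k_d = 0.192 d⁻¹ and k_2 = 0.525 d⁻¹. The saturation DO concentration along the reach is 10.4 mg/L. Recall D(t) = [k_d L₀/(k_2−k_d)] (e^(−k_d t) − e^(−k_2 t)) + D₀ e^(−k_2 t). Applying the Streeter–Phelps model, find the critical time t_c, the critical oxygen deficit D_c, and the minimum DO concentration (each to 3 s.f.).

t_c ≈ 2.05 d; D_c ≈ 4.74 mg/L; min DO ≈ 5.66 mg/L

With k_2/k_d = 2.734 and 1 − D₀(k_2−k_d)/(k_d L₀) = 0.7227,
t_c = ln(2.734 × 0.7227) / (0.525 − 0.192) = ln(1.976) / 0.3330 = 0.6811/0.3330 = 2.045 d.
L(t_c) = L₀ e^(−k_d t_c) = 19.2 × 0.6752 = 12.96 mg/L, and at the critical point k_2 D_c = k_d L, so D_c = (0.192/0.525) × 12.96 = 4.741 mg/L.
Minimum DO = C_s − D_c = 10.4 − 4.741 = 5.659 mg/L.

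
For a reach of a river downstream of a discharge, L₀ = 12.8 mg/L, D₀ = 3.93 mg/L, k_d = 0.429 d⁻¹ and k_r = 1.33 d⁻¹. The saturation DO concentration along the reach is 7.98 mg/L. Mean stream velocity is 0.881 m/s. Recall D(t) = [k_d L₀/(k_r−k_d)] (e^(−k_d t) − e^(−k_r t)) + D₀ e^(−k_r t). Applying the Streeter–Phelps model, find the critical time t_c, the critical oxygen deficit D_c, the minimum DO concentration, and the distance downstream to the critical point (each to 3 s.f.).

t_c ≈ 0.107 d; D_c ≈ 3.94 mg/L; min DO ≈ 4.04 mg/L; x_c ≈ 8.14 km

At the critical point dD/dt = 0, so k_d L₀ e^(−k_d t) = k_r D. Substituting D(t) from the Streeter–Phelps equation and solving for t gives
t_c = ln[(k_r/k_d)(1 − D₀(k_r−k_d)/(k_d L₀))] / (k_r−k_d).
Here k_r−k_d = 0.9010 d⁻¹ and 1 − D₀(k_r−k_d)/(k_d L₀) = 1 − 3.93×0.9010/(0.429×12.8) = 0.3552, so
t_c = ln(3.100 × 0.3552) / 0.9010 = 0.09630 / 0.9010 = 0.1069 d.
L(t_c) = L₀ e^(−k_d t_c) = 12.8 × 0.9552 = 12.23 mg/L, and at the critical point k_r D_c = k_d L, so D_c = (0.429/1.33) × 12.23 = 3.944 mg/L.
Minimum DO = C_s − D_c = 7.98 − 3.944 = 4.036 mg/L.
x_c = v t_c = 0.881 m/s × 0.1069 d × 86400 s/d = 8135 m ≈ 8.14 km.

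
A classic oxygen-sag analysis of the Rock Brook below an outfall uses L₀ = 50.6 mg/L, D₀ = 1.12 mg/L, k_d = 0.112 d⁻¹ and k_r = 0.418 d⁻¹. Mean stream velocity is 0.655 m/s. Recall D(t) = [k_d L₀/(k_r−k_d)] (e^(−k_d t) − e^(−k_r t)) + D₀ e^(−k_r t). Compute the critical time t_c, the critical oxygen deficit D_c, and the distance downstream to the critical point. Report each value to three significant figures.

t_c ≈ 4.10 d; D_c ≈ 8.57 mg/L; x_c ≈ 232 km

With k_r/k_d = 3.732 and 1 − D₀(k_r−k_d)/(k_d L₀) = 0.9395,
t_c = ln(3.732 × 0.9395) / (0.418 − 0.112) = ln(3.506) / 0.3060 = 1.255/0.3060 = 4.100 d.
L(t_c) = L₀ e^(−k_d t_c) = 50.6 × 0.6318 = 31.97 mg/L, and at the critical point k_r D_c = k_d L, so D_c = (0.112/0.418) × 31.97 = 8.566 mg/L.
x_c = v t_c = 0.655 m/s × 4.100 d × 86400 s/d = 232000 m ≈ 232 km.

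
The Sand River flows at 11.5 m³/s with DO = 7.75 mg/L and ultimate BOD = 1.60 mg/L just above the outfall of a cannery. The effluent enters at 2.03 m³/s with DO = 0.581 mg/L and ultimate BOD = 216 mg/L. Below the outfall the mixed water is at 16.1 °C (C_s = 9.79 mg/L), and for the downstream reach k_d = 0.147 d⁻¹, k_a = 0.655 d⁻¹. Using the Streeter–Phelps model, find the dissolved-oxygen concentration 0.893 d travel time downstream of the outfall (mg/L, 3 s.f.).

Mixed DO = (11.5×7.75 + 2.03×0.581)/(11.5+2.03) = 90.30/13.53 = 6.674 mg/L.
Mixed L₀ = (11.5×1.60 + 2.03×216)/(13.53) = 456.9/13.53 = 33.77 mg/L.
Initial deficit D₀ = C_s − DO₀ = 9.79 − 6.674 = 3.116 mg/L.
D(0.893) = [0.147×33.77/(0.655−0.147)](e^(−0.147×0.893) − e^(−0.655×0.893)) + 3.116 e^(−0.655×0.893)
= 9.771 × (0.8770 − 0.5572) + 3.116 × 0.5572 = 4.861 mg/L.
DO = 9.79 − 4.861 = 4.929 mg/L.

DO ≈ 4.93 mg/L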